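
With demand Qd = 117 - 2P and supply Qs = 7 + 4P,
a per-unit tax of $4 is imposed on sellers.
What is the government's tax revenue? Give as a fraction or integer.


With tax on sellers, new supply: Qs' = 7 + 4(P - 4)
= 4P - 9
New equilibrium quantity:
Q_new = 75
Tax revenue = tax * Q_new = 4 * 75 = 300

300


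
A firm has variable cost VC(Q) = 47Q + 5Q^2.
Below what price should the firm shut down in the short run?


AVC(Q) = VC(Q)/Q = 47 + 5Q
AVC is increasing in Q, so minimum AVC is at Q -> 0+.
Min AVC = 47
The firm should shut down if P < 47.

47


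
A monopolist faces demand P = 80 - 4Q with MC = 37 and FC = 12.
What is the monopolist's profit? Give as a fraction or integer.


MR = MC: 80 - 8Q = 37
Q* = 43/8
P* = 80 - 4*43/8 = 117/2
Profit = (P* - MC)*Q* - FC
= (117/2 - 37)*43/8 - 12
= 43/2*43/8 - 12
= 1849/16 - 12 = 1657/16

1657/16


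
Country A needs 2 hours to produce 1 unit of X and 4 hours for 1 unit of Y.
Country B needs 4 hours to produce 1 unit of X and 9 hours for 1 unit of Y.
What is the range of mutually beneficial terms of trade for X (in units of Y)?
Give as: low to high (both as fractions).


Opportunity cost of X for Country A = hours_X / hours_Y = 2/4 = 1/2 units of Y
Opportunity cost of X for Country B = hours_X / hours_Y = 4/9 = 4/9 units of Y
Terms of trade must be between the two opportunity costs.
Range: 4/9 to 1/2

4/9 to 1/2


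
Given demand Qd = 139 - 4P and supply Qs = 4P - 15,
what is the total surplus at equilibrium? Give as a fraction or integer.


Find equilibrium: 139 - 4P = 4P - 15
139 + 15 = 8P
P* = 154/8 = 77/4
Q* = 4*77/4 - 15 = 62
Inverse demand: P = 139/4 - Q/4, so P_max = 139/4
Inverse supply: P = 15/4 + Q/4, so P_min = 15/4
CS = (1/2) * 62 * (139/4 - 77/4) = 961/2
PS = (1/2) * 62 * (77/4 - 15/4) = 961/2
TS = CS + PS = 961/2 + 961/2 = 961

961


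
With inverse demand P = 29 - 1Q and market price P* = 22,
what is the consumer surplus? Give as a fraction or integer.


Maximum willingness to pay (at Q=0): P_max = 29
Quantity demanded at P* = 22:
Q* = (29 - 22)/1 = 7
CS = (1/2) * Q* * (P_max - P*)
CS = (1/2) * 7 * (29 - 22)
CS = (1/2) * 7 * 7 = 49/2

49/2


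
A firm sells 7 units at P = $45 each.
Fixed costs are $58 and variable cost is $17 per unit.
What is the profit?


Total Revenue = P * Q = 45 * 7 = $315
Total Cost = FC + VC*Q = 58 + 17*7 = $177
Profit = TR - TC = 315 - 177 = $138

$138


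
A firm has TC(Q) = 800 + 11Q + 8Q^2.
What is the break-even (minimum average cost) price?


AC(Q) = 800/Q + 11 + 8Q
To minimize: dAC/dQ = -800/Q^2 + 8 = 0
Q^2 = 800/8 = 100
Q* = 10
Min AC = 800/10 + 11 + 8*10
Min AC = 80 + 11 + 80 = 171

171


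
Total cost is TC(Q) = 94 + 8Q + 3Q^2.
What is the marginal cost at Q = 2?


MC = dTC/dQ = 8 + 2*3*Q
At Q = 2:
MC = 8 + 6*2
MC = 8 + 12 = 20

20


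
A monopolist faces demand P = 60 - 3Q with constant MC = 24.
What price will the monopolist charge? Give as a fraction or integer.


MR = 60 - 6Q
Set MR = MC: 60 - 6Q = 24
Q* = 6
Substitute into demand:
P* = 60 - 3*6 = 42

42


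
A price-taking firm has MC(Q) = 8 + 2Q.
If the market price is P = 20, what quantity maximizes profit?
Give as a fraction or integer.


In perfect competition, profit is maximized where P = MC.
20 = 8 + 2Q
12 = 2Q
Q* = 12/2 = 6

6


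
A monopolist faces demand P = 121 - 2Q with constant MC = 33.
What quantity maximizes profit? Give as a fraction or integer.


TR = P*Q = (121 - 2Q)Q = 121Q - 2Q^2
MR = dTR/dQ = 121 - 4Q
Set MR = MC:
121 - 4Q = 33
88 = 4Q
Q* = 88/4 = 22

22


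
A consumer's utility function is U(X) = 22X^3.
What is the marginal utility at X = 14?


MU = dU/dX = 22*3*X^(3-1)
MU = 66*X^2
At X = 14:
MU = 66 * 14^2
MU = 66 * 196 = 12936

12936


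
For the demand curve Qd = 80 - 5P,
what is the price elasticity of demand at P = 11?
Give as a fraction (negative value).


dQ/dP = -5
At P = 11: Q = 80 - 5*11 = 25
E = (dQ/dP)(P/Q) = (-5)(11/25) = -11/5

-11/5


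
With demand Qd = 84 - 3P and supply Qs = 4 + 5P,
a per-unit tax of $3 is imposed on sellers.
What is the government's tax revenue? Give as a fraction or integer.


With tax on sellers, new supply: Qs' = 4 + 5(P - 3)
= 5P - 11
New equilibrium quantity:
Q_new = 387/8
Tax revenue = tax * Q_new = 3 * 387/8 = 1161/8

1161/8


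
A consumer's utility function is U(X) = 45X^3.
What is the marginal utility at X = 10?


MU = dU/dX = 45*3*X^(3-1)
MU = 135*X^2
At X = 10:
MU = 135 * 10^2
MU = 135 * 100 = 13500

13500


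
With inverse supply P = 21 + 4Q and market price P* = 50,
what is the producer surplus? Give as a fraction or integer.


Minimum supply price (at Q=0): P_min = 21
Quantity supplied at P* = 50:
Q* = (50 - 21)/4 = 29/4
PS = (1/2) * Q* * (P* - P_min)
PS = (1/2) * 29/4 * (50 - 21)
PS = (1/2) * 29/4 * 29 = 841/8

841/8


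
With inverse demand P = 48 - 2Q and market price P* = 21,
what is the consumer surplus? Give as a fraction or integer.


Maximum willingness to pay (at Q=0): P_max = 48
Quantity demanded at P* = 21:
Q* = (48 - 21)/2 = 27/2
CS = (1/2) * Q* * (P_max - P*)
CS = (1/2) * 27/2 * (48 - 21)
CS = (1/2) * 27/2 * 27 = 729/4

729/4


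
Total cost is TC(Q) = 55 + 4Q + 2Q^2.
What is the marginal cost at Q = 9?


MC = dTC/dQ = 4 + 2*2*Q
At Q = 9:
MC = 4 + 4*9
MC = 4 + 36 = 40

40


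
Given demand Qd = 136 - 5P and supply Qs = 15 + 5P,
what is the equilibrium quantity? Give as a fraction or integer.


First find equilibrium price:
136 - 5P = 15 + 5P
P* = 121/10 = 121/10
Then substitute into demand:
Q* = 136 - 5 * 121/10 = 151/2

151/2


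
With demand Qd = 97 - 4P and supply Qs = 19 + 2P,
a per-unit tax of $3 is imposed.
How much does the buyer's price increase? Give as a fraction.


With a per-unit tax, the buyer's price increase depends on relative slopes.
Supply slope: d = 2, Demand slope: b = 4
Buyer's price increase = d * tax / (b + d)
= 2 * 3 / (4 + 2)
= 6 / 6 = 1

1


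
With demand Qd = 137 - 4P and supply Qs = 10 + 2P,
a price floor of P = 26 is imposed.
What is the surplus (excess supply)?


At P = 26:
Qd = 137 - 4*26 = 33
Qs = 10 + 2*26 = 62
Surplus = Qs - Qd = 62 - 33 = 29

29


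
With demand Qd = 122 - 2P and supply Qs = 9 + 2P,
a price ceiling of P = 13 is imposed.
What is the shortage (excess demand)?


At P = 13:
Qd = 122 - 2*13 = 96
Qs = 9 + 2*13 = 35
Shortage = Qd - Qs = 96 - 35 = 61

61


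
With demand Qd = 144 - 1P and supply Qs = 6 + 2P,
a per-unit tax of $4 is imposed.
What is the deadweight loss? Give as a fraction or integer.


Pre-tax equilibrium quantity: Q* = 98
Post-tax equilibrium quantity: Q_tax = 286/3
Reduction in quantity: Q* - Q_tax = 8/3
DWL = (1/2) * tax * (Q* - Q_tax)
DWL = (1/2) * 4 * 8/3 = 16/3

16/3


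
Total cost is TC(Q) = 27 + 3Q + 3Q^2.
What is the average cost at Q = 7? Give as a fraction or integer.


TC(7) = 27 + 3*7 + 3*7^2
TC(7) = 27 + 21 + 147 = 195
AC = TC/Q = 195/7 = 195/7

195/7


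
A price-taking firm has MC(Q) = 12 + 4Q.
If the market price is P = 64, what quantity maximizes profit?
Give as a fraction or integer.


In perfect competition, profit is maximized where P = MC.
64 = 12 + 4Q
52 = 4Q
Q* = 52/4 = 13

13


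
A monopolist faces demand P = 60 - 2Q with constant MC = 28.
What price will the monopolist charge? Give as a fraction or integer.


MR = 60 - 4Q
Set MR = MC: 60 - 4Q = 28
Q* = 8
Substitute into demand:
P* = 60 - 2*8 = 44

44


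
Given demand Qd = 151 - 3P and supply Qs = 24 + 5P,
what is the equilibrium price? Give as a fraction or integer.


At equilibrium, Qd = Qs.
151 - 3P = 24 + 5P
151 - 24 = 3P + 5P
127 = 8P
P* = 127/8 = 127/8

127/8


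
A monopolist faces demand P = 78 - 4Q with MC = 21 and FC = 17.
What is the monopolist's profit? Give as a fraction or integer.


MR = MC: 78 - 8Q = 21
Q* = 57/8
P* = 78 - 4*57/8 = 99/2
Profit = (P* - MC)*Q* - FC
= (99/2 - 21)*57/8 - 17
= 57/2*57/8 - 17
= 3249/16 - 17 = 2977/16

2977/16


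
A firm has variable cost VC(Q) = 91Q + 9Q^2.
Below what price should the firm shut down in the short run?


AVC(Q) = VC(Q)/Q = 91 + 9Q
AVC is increasing in Q, so minimum AVC is at Q -> 0+.
Min AVC = 91
The firm should shut down if P < 91.

91


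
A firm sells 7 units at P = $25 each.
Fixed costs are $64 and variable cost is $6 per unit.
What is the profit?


Total Revenue = P * Q = 25 * 7 = $175
Total Cost = FC + VC*Q = 64 + 6*7 = $106
Profit = TR - TC = 175 - 106 = $69

$69


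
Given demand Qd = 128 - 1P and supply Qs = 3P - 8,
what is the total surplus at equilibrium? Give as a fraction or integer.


Find equilibrium: 128 - 1P = 3P - 8
128 + 8 = 4P
P* = 136/4 = 34
Q* = 3*34 - 8 = 94
Inverse demand: P = 128 - Q/1, so P_max = 128
Inverse supply: P = 8/3 + Q/3, so P_min = 8/3
CS = (1/2) * 94 * (128 - 34) = 4418
PS = (1/2) * 94 * (34 - 8/3) = 4418/3
TS = CS + PS = 4418 + 4418/3 = 17672/3

17672/3


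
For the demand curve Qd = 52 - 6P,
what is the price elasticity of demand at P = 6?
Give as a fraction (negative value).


dQ/dP = -6
At P = 6: Q = 52 - 6*6 = 16
E = (dQ/dP)(P/Q) = (-6)(6/16) = -9/4

-9/4


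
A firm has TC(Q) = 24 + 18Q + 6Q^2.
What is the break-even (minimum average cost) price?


AC(Q) = 24/Q + 18 + 6Q
To minimize: dAC/dQ = -24/Q^2 + 6 = 0
Q^2 = 24/6 = 4
Q* = 2
Min AC = 24/2 + 18 + 6*2
Min AC = 12 + 18 + 12 = 42

42


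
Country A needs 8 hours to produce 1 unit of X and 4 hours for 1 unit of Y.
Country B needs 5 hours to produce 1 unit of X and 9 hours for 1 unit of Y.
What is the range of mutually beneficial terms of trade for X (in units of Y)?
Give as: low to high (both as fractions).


Opportunity cost of X for Country A = hours_X / hours_Y = 8/4 = 2 units of Y
Opportunity cost of X for Country B = hours_X / hours_Y = 5/9 = 5/9 units of Y
Terms of trade must be between the two opportunity costs.
Range: 5/9 to 2

5/9 to 2


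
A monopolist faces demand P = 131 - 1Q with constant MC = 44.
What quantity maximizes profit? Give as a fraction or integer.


TR = P*Q = (131 - 1Q)Q = 131Q - 1Q^2
MR = dTR/dQ = 131 - 2Q
Set MR = MC:
131 - 2Q = 44
87 = 2Q
Q* = 87/2 = 87/2

87/2


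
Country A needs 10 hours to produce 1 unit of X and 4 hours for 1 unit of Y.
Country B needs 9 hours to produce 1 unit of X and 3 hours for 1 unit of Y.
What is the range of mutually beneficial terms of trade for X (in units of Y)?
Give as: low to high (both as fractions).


Opportunity cost of X for Country A = hours_X / hours_Y = 10/4 = 5/2 units of Y
Opportunity cost of X for Country B = hours_X / hours_Y = 9/3 = 3 units of Y
Terms of trade must be between the two opportunity costs.
Range: 5/2 to 3

5/2 to 3


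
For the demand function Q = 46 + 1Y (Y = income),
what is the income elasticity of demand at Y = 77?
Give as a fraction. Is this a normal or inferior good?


dQ/dY = 1
At Y = 77: Q = 46 + 1*77 = 123
Ey = (dQ/dY)(Y/Q) = 1 * 77 / 123 = 77/123
Since Ey > 0, this is a normal good.

77/123 (normal good)


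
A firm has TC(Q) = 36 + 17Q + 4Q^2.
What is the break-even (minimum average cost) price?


AC(Q) = 36/Q + 17 + 4Q
To minimize: dAC/dQ = -36/Q^2 + 4 = 0
Q^2 = 36/4 = 9
Q* = 3
Min AC = 36/3 + 17 + 4*3
Min AC = 12 + 17 + 12 = 41

41


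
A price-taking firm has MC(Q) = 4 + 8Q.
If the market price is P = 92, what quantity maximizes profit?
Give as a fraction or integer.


In perfect competition, profit is maximized where P = MC.
92 = 4 + 8Q
88 = 8Q
Q* = 88/8 = 11

11


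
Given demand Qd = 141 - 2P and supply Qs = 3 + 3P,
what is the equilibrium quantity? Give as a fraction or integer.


First find equilibrium price:
141 - 2P = 3 + 3P
P* = 138/5 = 138/5
Then substitute into demand:
Q* = 141 - 2 * 138/5 = 429/5

429/5


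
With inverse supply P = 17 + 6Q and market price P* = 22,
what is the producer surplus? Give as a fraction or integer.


Minimum supply price (at Q=0): P_min = 17
Quantity supplied at P* = 22:
Q* = (22 - 17)/6 = 5/6
PS = (1/2) * Q* * (P* - P_min)
PS = (1/2) * 5/6 * (22 - 17)
PS = (1/2) * 5/6 * 5 = 25/12

25/12


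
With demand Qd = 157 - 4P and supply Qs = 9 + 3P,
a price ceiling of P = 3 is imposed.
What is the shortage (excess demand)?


At P = 3:
Qd = 157 - 4*3 = 145
Qs = 9 + 3*3 = 18
Shortage = Qd - Qs = 145 - 18 = 127

127


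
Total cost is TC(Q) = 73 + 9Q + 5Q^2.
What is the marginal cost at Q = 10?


MC = dTC/dQ = 9 + 2*5*Q
At Q = 10:
MC = 9 + 10*10
MC = 9 + 100 = 109

109


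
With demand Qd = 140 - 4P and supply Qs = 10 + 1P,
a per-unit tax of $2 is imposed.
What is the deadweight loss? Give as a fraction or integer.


Pre-tax equilibrium quantity: Q* = 36
Post-tax equilibrium quantity: Q_tax = 172/5
Reduction in quantity: Q* - Q_tax = 8/5
DWL = (1/2) * tax * (Q* - Q_tax)
DWL = (1/2) * 2 * 8/5 = 8/5

8/5


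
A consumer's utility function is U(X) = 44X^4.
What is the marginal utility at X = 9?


MU = dU/dX = 44*4*X^(4-1)
MU = 176*X^3
At X = 9:
MU = 176 * 9^3
MU = 176 * 729 = 128304

128304


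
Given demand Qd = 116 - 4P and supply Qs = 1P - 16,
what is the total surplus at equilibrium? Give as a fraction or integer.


Find equilibrium: 116 - 4P = 1P - 16
116 + 16 = 5P
P* = 132/5 = 132/5
Q* = 1*132/5 - 16 = 52/5
Inverse demand: P = 29 - Q/4, so P_max = 29
Inverse supply: P = 16 + Q/1, so P_min = 16
CS = (1/2) * 52/5 * (29 - 132/5) = 338/25
PS = (1/2) * 52/5 * (132/5 - 16) = 1352/25
TS = CS + PS = 338/25 + 1352/25 = 338/5

338/5


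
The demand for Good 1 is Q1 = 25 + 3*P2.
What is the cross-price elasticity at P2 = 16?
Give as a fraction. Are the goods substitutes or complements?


dQ1/dP2 = 3
At P2 = 16: Q1 = 25 + 3*16 = 73
Exy = (dQ1/dP2)(P2/Q1) = 3 * 16 / 73 = 48/73
Since Exy > 0, the goods are substitutes.

48/73 (substitutes)


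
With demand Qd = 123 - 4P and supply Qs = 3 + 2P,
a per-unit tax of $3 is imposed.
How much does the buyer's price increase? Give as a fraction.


With a per-unit tax, the buyer's price increase depends on relative slopes.
Supply slope: d = 2, Demand slope: b = 4
Buyer's price increase = d * tax / (b + d)
= 2 * 3 / (4 + 2)
= 6 / 6 = 1

1


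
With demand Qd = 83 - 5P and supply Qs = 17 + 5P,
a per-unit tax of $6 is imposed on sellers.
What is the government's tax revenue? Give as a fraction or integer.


With tax on sellers, new supply: Qs' = 17 + 5(P - 6)
= 5P - 13
New equilibrium quantity:
Q_new = 35
Tax revenue = tax * Q_new = 6 * 35 = 210

210


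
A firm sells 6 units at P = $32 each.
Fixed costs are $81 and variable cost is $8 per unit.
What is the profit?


Total Revenue = P * Q = 32 * 6 = $192
Total Cost = FC + VC*Q = 81 + 8*6 = $129
Profit = TR - TC = 192 - 129 = $63

$63


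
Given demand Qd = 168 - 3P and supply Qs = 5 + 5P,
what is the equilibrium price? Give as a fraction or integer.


At equilibrium, Qd = Qs.
168 - 3P = 5 + 5P
168 - 5 = 3P + 5P
163 = 8P
P* = 163/8 = 163/8

163/8


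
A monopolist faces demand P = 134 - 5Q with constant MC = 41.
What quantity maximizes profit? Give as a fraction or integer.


TR = P*Q = (134 - 5Q)Q = 134Q - 5Q^2
MR = dTR/dQ = 134 - 10Q
Set MR = MC:
134 - 10Q = 41
93 = 10Q
Q* = 93/10 = 93/10

93/10


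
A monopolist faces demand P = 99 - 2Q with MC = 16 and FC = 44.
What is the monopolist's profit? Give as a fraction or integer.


MR = MC: 99 - 4Q = 16
Q* = 83/4
P* = 99 - 2*83/4 = 115/2
Profit = (P* - MC)*Q* - FC
= (115/2 - 16)*83/4 - 44
= 83/2*83/4 - 44
= 6889/8 - 44 = 6537/8

6537/8


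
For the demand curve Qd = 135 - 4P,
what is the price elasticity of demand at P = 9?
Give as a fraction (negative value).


dQ/dP = -4
At P = 9: Q = 135 - 4*9 = 99
E = (dQ/dP)(P/Q) = (-4)(9/99) = -4/11

-4/11


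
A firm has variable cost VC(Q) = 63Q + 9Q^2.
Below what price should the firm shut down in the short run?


AVC(Q) = VC(Q)/Q = 63 + 9Q
AVC is increasing in Q, so minimum AVC is at Q -> 0+.
Min AVC = 63
The firm should shut down if P < 63.

63


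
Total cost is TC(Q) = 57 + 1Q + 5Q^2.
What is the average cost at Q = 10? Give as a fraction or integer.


TC(10) = 57 + 1*10 + 5*10^2
TC(10) = 57 + 10 + 500 = 567
AC = TC/Q = 567/10 = 567/10

567/10


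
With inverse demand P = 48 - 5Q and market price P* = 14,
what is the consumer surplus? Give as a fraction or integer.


Maximum willingness to pay (at Q=0): P_max = 48
Quantity demanded at P* = 14:
Q* = (48 - 14)/5 = 34/5
CS = (1/2) * Q* * (P_max - P*)
CS = (1/2) * 34/5 * (48 - 14)
CS = (1/2) * 34/5 * 34 = 578/5

578/5


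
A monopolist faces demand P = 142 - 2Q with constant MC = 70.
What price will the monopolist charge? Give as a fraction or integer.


MR = 142 - 4Q
Set MR = MC: 142 - 4Q = 70
Q* = 18
Substitute into demand:
P* = 142 - 2*18 = 106

106


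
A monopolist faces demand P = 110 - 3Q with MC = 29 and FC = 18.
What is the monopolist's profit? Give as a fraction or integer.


MR = MC: 110 - 6Q = 29
Q* = 27/2
P* = 110 - 3*27/2 = 139/2
Profit = (P* - MC)*Q* - FC
= (139/2 - 29)*27/2 - 18
= 81/2*27/2 - 18
= 2187/4 - 18 = 2115/4

2115/4


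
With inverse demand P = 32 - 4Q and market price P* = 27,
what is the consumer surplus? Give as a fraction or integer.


Maximum willingness to pay (at Q=0): P_max = 32
Quantity demanded at P* = 27:
Q* = (32 - 27)/4 = 5/4
CS = (1/2) * Q* * (P_max - P*)
CS = (1/2) * 5/4 * (32 - 27)
CS = (1/2) * 5/4 * 5 = 25/8

25/8


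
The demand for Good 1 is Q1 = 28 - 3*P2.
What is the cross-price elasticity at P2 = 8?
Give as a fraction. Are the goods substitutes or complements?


dQ1/dP2 = -3
At P2 = 8: Q1 = 28 - 3*8 = 4
Exy = (dQ1/dP2)(P2/Q1) = -3 * 8 / 4 = -6
Since Exy < 0, the goods are complements.

-6 (complements)


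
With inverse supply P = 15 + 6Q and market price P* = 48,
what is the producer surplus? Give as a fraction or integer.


Minimum supply price (at Q=0): P_min = 15
Quantity supplied at P* = 48:
Q* = (48 - 15)/6 = 11/2
PS = (1/2) * Q* * (P* - P_min)
PS = (1/2) * 11/2 * (48 - 15)
PS = (1/2) * 11/2 * 33 = 363/4

363/4


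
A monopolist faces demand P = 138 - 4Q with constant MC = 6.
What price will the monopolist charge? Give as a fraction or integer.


MR = 138 - 8Q
Set MR = MC: 138 - 8Q = 6
Q* = 33/2
Substitute into demand:
P* = 138 - 4*33/2 = 72

72


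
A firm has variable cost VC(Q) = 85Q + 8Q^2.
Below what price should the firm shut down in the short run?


AVC(Q) = VC(Q)/Q = 85 + 8Q
AVC is increasing in Q, so minimum AVC is at Q -> 0+.
Min AVC = 85
The firm should shut down if P < 85.

85


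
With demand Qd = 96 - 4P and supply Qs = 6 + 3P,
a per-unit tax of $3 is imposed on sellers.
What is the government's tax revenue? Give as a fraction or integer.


With tax on sellers, new supply: Qs' = 6 + 3(P - 3)
= 3P - 3
New equilibrium quantity:
Q_new = 276/7
Tax revenue = tax * Q_new = 3 * 276/7 = 828/7

828/7


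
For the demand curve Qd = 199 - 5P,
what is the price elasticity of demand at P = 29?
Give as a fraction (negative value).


dQ/dP = -5
At P = 29: Q = 199 - 5*29 = 54
E = (dQ/dP)(P/Q) = (-5)(29/54) = -145/54

-145/54


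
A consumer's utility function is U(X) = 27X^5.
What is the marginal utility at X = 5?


MU = dU/dX = 27*5*X^(5-1)
MU = 135*X^4
At X = 5:
MU = 135 * 5^4
MU = 135 * 625 = 84375

84375


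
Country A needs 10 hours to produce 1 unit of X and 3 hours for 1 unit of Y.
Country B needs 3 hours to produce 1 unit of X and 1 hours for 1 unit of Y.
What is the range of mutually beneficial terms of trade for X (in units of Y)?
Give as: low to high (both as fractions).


Opportunity cost of X for Country A = hours_X / hours_Y = 10/3 = 10/3 units of Y
Opportunity cost of X for Country B = hours_X / hours_Y = 3/1 = 3 units of Y
Terms of trade must be between the two opportunity costs.
Range: 3 to 10/3

3 to 10/3


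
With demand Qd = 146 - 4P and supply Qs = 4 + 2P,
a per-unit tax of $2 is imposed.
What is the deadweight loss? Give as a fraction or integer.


Pre-tax equilibrium quantity: Q* = 154/3
Post-tax equilibrium quantity: Q_tax = 146/3
Reduction in quantity: Q* - Q_tax = 8/3
DWL = (1/2) * tax * (Q* - Q_tax)
DWL = (1/2) * 2 * 8/3 = 8/3

8/3


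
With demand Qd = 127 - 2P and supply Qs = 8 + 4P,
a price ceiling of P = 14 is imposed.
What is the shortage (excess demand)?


At P = 14:
Qd = 127 - 2*14 = 99
Qs = 8 + 4*14 = 64
Shortage = Qd - Qs = 99 - 64 = 35

35


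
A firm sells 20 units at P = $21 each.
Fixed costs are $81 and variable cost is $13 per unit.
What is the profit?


Total Revenue = P * Q = 21 * 20 = $420
Total Cost = FC + VC*Q = 81 + 13*20 = $341
Profit = TR - TC = 420 - 341 = $79

$79


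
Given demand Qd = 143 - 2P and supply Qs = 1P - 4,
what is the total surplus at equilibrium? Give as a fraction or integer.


Find equilibrium: 143 - 2P = 1P - 4
143 + 4 = 3P
P* = 147/3 = 49
Q* = 1*49 - 4 = 45
Inverse demand: P = 143/2 - Q/2, so P_max = 143/2
Inverse supply: P = 4 + Q/1, so P_min = 4
CS = (1/2) * 45 * (143/2 - 49) = 2025/4
PS = (1/2) * 45 * (49 - 4) = 2025/2
TS = CS + PS = 2025/4 + 2025/2 = 6075/4

6075/4


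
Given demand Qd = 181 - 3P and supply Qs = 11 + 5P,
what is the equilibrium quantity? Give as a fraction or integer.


First find equilibrium price:
181 - 3P = 11 + 5P
P* = 170/8 = 85/4
Then substitute into demand:
Q* = 181 - 3 * 85/4 = 469/4

469/4


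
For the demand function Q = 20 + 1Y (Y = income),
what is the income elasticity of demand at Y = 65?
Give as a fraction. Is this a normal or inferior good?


dQ/dY = 1
At Y = 65: Q = 20 + 1*65 = 85
Ey = (dQ/dY)(Y/Q) = 1 * 65 / 85 = 13/17
Since Ey > 0, this is a normal good.

13/17 (normal good)


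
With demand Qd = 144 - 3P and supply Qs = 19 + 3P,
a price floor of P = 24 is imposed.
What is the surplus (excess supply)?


At P = 24:
Qd = 144 - 3*24 = 72
Qs = 19 + 3*24 = 91
Surplus = Qs - Qd = 91 - 72 = 19

19


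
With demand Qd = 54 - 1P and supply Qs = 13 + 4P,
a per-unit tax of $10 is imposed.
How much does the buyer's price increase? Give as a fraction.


With a per-unit tax, the buyer's price increase depends on relative slopes.
Supply slope: d = 4, Demand slope: b = 1
Buyer's price increase = d * tax / (b + d)
= 4 * 10 / (1 + 4)
= 40 / 5 = 8

8


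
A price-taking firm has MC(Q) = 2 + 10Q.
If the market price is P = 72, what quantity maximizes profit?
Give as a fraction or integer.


In perfect competition, profit is maximized where P = MC.
72 = 2 + 10Q
70 = 10Q
Q* = 70/10 = 7

7


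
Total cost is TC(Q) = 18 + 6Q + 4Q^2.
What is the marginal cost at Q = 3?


MC = dTC/dQ = 6 + 2*4*Q
At Q = 3:
MC = 6 + 8*3
MC = 6 + 24 = 30

30


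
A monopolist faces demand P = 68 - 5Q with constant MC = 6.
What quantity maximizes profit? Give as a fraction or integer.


TR = P*Q = (68 - 5Q)Q = 68Q - 5Q^2
MR = dTR/dQ = 68 - 10Q
Set MR = MC:
68 - 10Q = 6
62 = 10Q
Q* = 62/10 = 31/5

31/5


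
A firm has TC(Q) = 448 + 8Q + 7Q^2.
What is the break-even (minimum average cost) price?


AC(Q) = 448/Q + 8 + 7Q
To minimize: dAC/dQ = -448/Q^2 + 7 = 0
Q^2 = 448/7 = 64
Q* = 8
Min AC = 448/8 + 8 + 7*8
Min AC = 56 + 8 + 56 = 120

120


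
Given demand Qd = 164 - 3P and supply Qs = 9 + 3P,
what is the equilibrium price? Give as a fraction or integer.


At equilibrium, Qd = Qs.
164 - 3P = 9 + 3P
164 - 9 = 3P + 3P
155 = 6P
P* = 155/6 = 155/6

155/6


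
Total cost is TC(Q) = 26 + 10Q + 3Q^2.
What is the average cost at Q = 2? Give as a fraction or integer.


TC(2) = 26 + 10*2 + 3*2^2
TC(2) = 26 + 20 + 12 = 58
AC = TC/Q = 58/2 = 29

29


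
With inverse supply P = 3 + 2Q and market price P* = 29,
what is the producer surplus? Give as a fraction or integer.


Minimum supply price (at Q=0): P_min = 3
Quantity supplied at P* = 29:
Q* = (29 - 3)/2 = 13
PS = (1/2) * Q* * (P* - P_min)
PS = (1/2) * 13 * (29 - 3)
PS = (1/2) * 13 * 26 = 169

169


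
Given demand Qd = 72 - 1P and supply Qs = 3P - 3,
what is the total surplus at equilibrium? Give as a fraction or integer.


Find equilibrium: 72 - 1P = 3P - 3
72 + 3 = 4P
P* = 75/4 = 75/4
Q* = 3*75/4 - 3 = 213/4
Inverse demand: P = 72 - Q/1, so P_max = 72
Inverse supply: P = 1 + Q/3, so P_min = 1
CS = (1/2) * 213/4 * (72 - 75/4) = 45369/32
PS = (1/2) * 213/4 * (75/4 - 1) = 15123/32
TS = CS + PS = 45369/32 + 15123/32 = 15123/8

15123/8


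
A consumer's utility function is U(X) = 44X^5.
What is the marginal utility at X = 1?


MU = dU/dX = 44*5*X^(5-1)
MU = 220*X^4
At X = 1:
MU = 220 * 1^4
MU = 220 * 1 = 220

220


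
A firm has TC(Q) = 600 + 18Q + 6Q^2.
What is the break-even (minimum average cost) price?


AC(Q) = 600/Q + 18 + 6Q
To minimize: dAC/dQ = -600/Q^2 + 6 = 0
Q^2 = 600/6 = 100
Q* = 10
Min AC = 600/10 + 18 + 6*10
Min AC = 60 + 18 + 60 = 138

138


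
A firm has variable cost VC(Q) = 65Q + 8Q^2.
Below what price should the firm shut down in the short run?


AVC(Q) = VC(Q)/Q = 65 + 8Q
AVC is increasing in Q, so minimum AVC is at Q -> 0+.
Min AVC = 65
The firm should shut down if P < 65.

65


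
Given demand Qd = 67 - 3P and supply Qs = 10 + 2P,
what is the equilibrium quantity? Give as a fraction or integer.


First find equilibrium price:
67 - 3P = 10 + 2P
P* = 57/5 = 57/5
Then substitute into demand:
Q* = 67 - 3 * 57/5 = 164/5

164/5


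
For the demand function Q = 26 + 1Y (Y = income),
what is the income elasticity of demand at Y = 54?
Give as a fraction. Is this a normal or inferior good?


dQ/dY = 1
At Y = 54: Q = 26 + 1*54 = 80
Ey = (dQ/dY)(Y/Q) = 1 * 54 / 80 = 27/40
Since Ey > 0, this is a normal good.

27/40 (normal good)


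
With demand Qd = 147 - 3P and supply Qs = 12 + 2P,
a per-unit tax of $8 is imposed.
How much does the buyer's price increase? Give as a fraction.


With a per-unit tax, the buyer's price increase depends on relative slopes.
Supply slope: d = 2, Demand slope: b = 3
Buyer's price increase = d * tax / (b + d)
= 2 * 8 / (3 + 2)
= 16 / 5 = 16/5

16/5


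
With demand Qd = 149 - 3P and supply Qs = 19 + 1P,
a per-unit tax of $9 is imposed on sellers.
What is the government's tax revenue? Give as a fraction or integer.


With tax on sellers, new supply: Qs' = 19 + 1(P - 9)
= 10 + 1P
New equilibrium quantity:
Q_new = 179/4
Tax revenue = tax * Q_new = 9 * 179/4 = 1611/4

1611/4


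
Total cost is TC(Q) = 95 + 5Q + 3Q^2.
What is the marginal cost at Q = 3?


MC = dTC/dQ = 5 + 2*3*Q
At Q = 3:
MC = 5 + 6*3
MC = 5 + 18 = 23

23


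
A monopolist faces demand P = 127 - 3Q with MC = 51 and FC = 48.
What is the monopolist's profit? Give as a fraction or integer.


MR = MC: 127 - 6Q = 51
Q* = 38/3
P* = 127 - 3*38/3 = 89
Profit = (P* - MC)*Q* - FC
= (89 - 51)*38/3 - 48
= 38*38/3 - 48
= 1444/3 - 48 = 1300/3

1300/3


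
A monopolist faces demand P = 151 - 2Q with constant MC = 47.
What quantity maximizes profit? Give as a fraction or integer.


TR = P*Q = (151 - 2Q)Q = 151Q - 2Q^2
MR = dTR/dQ = 151 - 4Q
Set MR = MC:
151 - 4Q = 47
104 = 4Q
Q* = 104/4 = 26

26


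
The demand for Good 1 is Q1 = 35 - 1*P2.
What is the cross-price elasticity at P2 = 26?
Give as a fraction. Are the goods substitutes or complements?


dQ1/dP2 = -1
At P2 = 26: Q1 = 35 - 1*26 = 9
Exy = (dQ1/dP2)(P2/Q1) = -1 * 26 / 9 = -26/9
Since Exy < 0, the goods are complements.

-26/9 (complements)


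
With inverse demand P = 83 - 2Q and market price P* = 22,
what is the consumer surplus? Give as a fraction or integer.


Maximum willingness to pay (at Q=0): P_max = 83
Quantity demanded at P* = 22:
Q* = (83 - 22)/2 = 61/2
CS = (1/2) * Q* * (P_max - P*)
CS = (1/2) * 61/2 * (83 - 22)
CS = (1/2) * 61/2 * 61 = 3721/4

3721/4


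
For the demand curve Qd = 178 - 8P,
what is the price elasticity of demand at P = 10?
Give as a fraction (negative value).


dQ/dP = -8
At P = 10: Q = 178 - 8*10 = 98
E = (dQ/dP)(P/Q) = (-8)(10/98) = -40/49

-40/49


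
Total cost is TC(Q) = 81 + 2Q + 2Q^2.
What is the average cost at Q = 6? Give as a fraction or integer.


TC(6) = 81 + 2*6 + 2*6^2
TC(6) = 81 + 12 + 72 = 165
AC = TC/Q = 165/6 = 55/2

55/2


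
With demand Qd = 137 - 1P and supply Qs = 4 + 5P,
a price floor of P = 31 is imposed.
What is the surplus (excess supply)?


At P = 31:
Qd = 137 - 1*31 = 106
Qs = 4 + 5*31 = 159
Surplus = Qs - Qd = 159 - 106 = 53

53


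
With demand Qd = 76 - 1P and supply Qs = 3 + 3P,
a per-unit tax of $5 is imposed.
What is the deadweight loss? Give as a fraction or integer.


Pre-tax equilibrium quantity: Q* = 231/4
Post-tax equilibrium quantity: Q_tax = 54
Reduction in quantity: Q* - Q_tax = 15/4
DWL = (1/2) * tax * (Q* - Q_tax)
DWL = (1/2) * 5 * 15/4 = 75/8

75/8


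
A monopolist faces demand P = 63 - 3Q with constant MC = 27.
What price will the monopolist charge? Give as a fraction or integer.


MR = 63 - 6Q
Set MR = MC: 63 - 6Q = 27
Q* = 6
Substitute into demand:
P* = 63 - 3*6 = 45

45


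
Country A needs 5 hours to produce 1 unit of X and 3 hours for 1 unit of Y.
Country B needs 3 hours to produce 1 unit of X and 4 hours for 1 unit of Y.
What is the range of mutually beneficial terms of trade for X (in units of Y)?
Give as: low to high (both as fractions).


Opportunity cost of X for Country A = hours_X / hours_Y = 5/3 = 5/3 units of Y
Opportunity cost of X for Country B = hours_X / hours_Y = 3/4 = 3/4 units of Y
Terms of trade must be between the two opportunity costs.
Range: 3/4 to 5/3

3/4 to 5/3


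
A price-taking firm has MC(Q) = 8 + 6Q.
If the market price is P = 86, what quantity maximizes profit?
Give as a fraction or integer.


In perfect competition, profit is maximized where P = MC.
86 = 8 + 6Q
78 = 6Q
Q* = 78/6 = 13

13


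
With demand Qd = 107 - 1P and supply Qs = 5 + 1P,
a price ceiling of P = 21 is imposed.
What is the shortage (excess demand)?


At P = 21:
Qd = 107 - 1*21 = 86
Qs = 5 + 1*21 = 26
Shortage = Qd - Qs = 86 - 26 = 60

60


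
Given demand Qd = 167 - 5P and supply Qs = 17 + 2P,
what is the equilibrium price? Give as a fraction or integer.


At equilibrium, Qd = Qs.
167 - 5P = 17 + 2P
167 - 17 = 5P + 2P
150 = 7P
P* = 150/7 = 150/7

150/7


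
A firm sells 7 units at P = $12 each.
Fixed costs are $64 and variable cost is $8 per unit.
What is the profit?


Total Revenue = P * Q = 12 * 7 = $84
Total Cost = FC + VC*Q = 64 + 8*7 = $120
Profit = TR - TC = 84 - 120 = $-36

$-36


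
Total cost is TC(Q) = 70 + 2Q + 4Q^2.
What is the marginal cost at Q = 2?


MC = dTC/dQ = 2 + 2*4*Q
At Q = 2:
MC = 2 + 8*2
MC = 2 + 16 = 18

18


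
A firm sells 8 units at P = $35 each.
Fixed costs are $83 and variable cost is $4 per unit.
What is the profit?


Total Revenue = P * Q = 35 * 8 = $280
Total Cost = FC + VC*Q = 83 + 4*8 = $115
Profit = TR - TC = 280 - 115 = $165

$165


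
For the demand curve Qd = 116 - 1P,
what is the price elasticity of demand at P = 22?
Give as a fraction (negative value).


dQ/dP = -1
At P = 22: Q = 116 - 1*22 = 94
E = (dQ/dP)(P/Q) = (-1)(22/94) = -11/47

-11/47


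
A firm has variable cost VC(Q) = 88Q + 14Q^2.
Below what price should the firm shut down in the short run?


AVC(Q) = VC(Q)/Q = 88 + 14Q
AVC is increasing in Q, so minimum AVC is at Q -> 0+.
Min AVC = 88
The firm should shut down if P < 88.

88


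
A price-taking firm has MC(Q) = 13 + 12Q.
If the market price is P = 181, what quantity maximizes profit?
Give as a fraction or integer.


In perfect competition, profit is maximized where P = MC.
181 = 13 + 12Q
168 = 12Q
Q* = 168/12 = 14

14


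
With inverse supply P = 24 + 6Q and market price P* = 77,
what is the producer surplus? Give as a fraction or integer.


Minimum supply price (at Q=0): P_min = 24
Quantity supplied at P* = 77:
Q* = (77 - 24)/6 = 53/6
PS = (1/2) * Q* * (P* - P_min)
PS = (1/2) * 53/6 * (77 - 24)
PS = (1/2) * 53/6 * 53 = 2809/12

2809/12


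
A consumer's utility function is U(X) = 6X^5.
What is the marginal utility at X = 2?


MU = dU/dX = 6*5*X^(5-1)
MU = 30*X^4
At X = 2:
MU = 30 * 2^4
MU = 30 * 16 = 480

480


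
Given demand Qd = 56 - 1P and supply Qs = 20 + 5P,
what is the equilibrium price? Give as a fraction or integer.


At equilibrium, Qd = Qs.
56 - 1P = 20 + 5P
56 - 20 = 1P + 5P
36 = 6P
P* = 36/6 = 6

6


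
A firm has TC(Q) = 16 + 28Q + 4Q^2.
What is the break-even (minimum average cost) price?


AC(Q) = 16/Q + 28 + 4Q
To minimize: dAC/dQ = -16/Q^2 + 4 = 0
Q^2 = 16/4 = 4
Q* = 2
Min AC = 16/2 + 28 + 4*2
Min AC = 8 + 28 + 8 = 44

44


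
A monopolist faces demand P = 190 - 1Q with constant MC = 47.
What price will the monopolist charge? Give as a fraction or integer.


MR = 190 - 2Q
Set MR = MC: 190 - 2Q = 47
Q* = 143/2
Substitute into demand:
P* = 190 - 1*143/2 = 237/2

237/2


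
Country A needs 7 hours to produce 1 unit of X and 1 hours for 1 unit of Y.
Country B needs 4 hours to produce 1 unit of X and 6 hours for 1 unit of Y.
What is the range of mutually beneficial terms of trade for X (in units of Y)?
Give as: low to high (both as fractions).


Opportunity cost of X for Country A = hours_X / hours_Y = 7/1 = 7 units of Y
Opportunity cost of X for Country B = hours_X / hours_Y = 4/6 = 2/3 units of Y
Terms of trade must be between the two opportunity costs.
Range: 2/3 to 7

2/3 to 7


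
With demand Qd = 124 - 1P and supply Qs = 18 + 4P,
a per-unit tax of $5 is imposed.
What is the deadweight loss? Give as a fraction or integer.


Pre-tax equilibrium quantity: Q* = 514/5
Post-tax equilibrium quantity: Q_tax = 494/5
Reduction in quantity: Q* - Q_tax = 4
DWL = (1/2) * tax * (Q* - Q_tax)
DWL = (1/2) * 5 * 4 = 10

10


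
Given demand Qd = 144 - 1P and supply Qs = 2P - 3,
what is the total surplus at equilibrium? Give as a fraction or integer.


Find equilibrium: 144 - 1P = 2P - 3
144 + 3 = 3P
P* = 147/3 = 49
Q* = 2*49 - 3 = 95
Inverse demand: P = 144 - Q/1, so P_max = 144
Inverse supply: P = 3/2 + Q/2, so P_min = 3/2
CS = (1/2) * 95 * (144 - 49) = 9025/2
PS = (1/2) * 95 * (49 - 3/2) = 9025/4
TS = CS + PS = 9025/2 + 9025/4 = 27075/4

27075/4


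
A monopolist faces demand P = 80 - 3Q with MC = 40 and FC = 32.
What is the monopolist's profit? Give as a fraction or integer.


MR = MC: 80 - 6Q = 40
Q* = 20/3
P* = 80 - 3*20/3 = 60
Profit = (P* - MC)*Q* - FC
= (60 - 40)*20/3 - 32
= 20*20/3 - 32
= 400/3 - 32 = 304/3

304/3


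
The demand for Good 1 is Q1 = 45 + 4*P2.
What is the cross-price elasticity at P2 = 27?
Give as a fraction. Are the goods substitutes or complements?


dQ1/dP2 = 4
At P2 = 27: Q1 = 45 + 4*27 = 153
Exy = (dQ1/dP2)(P2/Q1) = 4 * 27 / 153 = 12/17
Since Exy > 0, the goods are substitutes.

12/17 (substitutes)


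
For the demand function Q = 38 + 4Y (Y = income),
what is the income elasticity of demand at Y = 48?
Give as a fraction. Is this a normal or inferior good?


dQ/dY = 4
At Y = 48: Q = 38 + 4*48 = 230
Ey = (dQ/dY)(Y/Q) = 4 * 48 / 230 = 96/115
Since Ey > 0, this is a normal good.

96/115 (normal good)


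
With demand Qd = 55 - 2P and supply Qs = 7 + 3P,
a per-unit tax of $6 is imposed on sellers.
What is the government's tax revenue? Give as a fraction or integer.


With tax on sellers, new supply: Qs' = 7 + 3(P - 6)
= 3P - 11
New equilibrium quantity:
Q_new = 143/5
Tax revenue = tax * Q_new = 6 * 143/5 = 858/5

858/5


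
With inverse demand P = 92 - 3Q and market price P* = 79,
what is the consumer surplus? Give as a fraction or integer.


Maximum willingness to pay (at Q=0): P_max = 92
Quantity demanded at P* = 79:
Q* = (92 - 79)/3 = 13/3
CS = (1/2) * Q* * (P_max - P*)
CS = (1/2) * 13/3 * (92 - 79)
CS = (1/2) * 13/3 * 13 = 169/6

169/6


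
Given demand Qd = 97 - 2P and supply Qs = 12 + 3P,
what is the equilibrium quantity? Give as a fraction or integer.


First find equilibrium price:
97 - 2P = 12 + 3P
P* = 85/5 = 17
Then substitute into demand:
Q* = 97 - 2 * 17 = 63

63


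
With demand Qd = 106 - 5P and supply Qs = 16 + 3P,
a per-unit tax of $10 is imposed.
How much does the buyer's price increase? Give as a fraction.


With a per-unit tax, the buyer's price increase depends on relative slopes.
Supply slope: d = 3, Demand slope: b = 5
Buyer's price increase = d * tax / (b + d)
= 3 * 10 / (5 + 3)
= 30 / 8 = 15/4

15/4


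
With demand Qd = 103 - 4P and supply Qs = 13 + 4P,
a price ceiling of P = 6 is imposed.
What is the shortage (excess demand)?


At P = 6:
Qd = 103 - 4*6 = 79
Qs = 13 + 4*6 = 37
Shortage = Qd - Qs = 79 - 37 = 42

42


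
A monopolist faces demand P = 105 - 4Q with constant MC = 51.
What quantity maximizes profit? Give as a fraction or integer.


TR = P*Q = (105 - 4Q)Q = 105Q - 4Q^2
MR = dTR/dQ = 105 - 8Q
Set MR = MC:
105 - 8Q = 51
54 = 8Q
Q* = 54/8 = 27/4

27/4


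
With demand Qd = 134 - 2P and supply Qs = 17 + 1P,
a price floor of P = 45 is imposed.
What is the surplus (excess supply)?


At P = 45:
Qd = 134 - 2*45 = 44
Qs = 17 + 1*45 = 62
Surplus = Qs - Qd = 62 - 44 = 18

18


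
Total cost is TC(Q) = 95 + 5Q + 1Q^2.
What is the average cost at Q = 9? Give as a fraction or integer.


TC(9) = 95 + 5*9 + 1*9^2
TC(9) = 95 + 45 + 81 = 221
AC = TC/Q = 221/9 = 221/9

221/9


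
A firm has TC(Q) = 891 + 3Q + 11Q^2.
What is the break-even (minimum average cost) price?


AC(Q) = 891/Q + 3 + 11Q
To minimize: dAC/dQ = -891/Q^2 + 11 = 0
Q^2 = 891/11 = 81
Q* = 9
Min AC = 891/9 + 3 + 11*9
Min AC = 99 + 3 + 99 = 201

201


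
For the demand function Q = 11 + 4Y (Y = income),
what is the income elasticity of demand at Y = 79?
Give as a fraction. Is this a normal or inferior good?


dQ/dY = 4
At Y = 79: Q = 11 + 4*79 = 327
Ey = (dQ/dY)(Y/Q) = 4 * 79 / 327 = 316/327
Since Ey > 0, this is a normal good.

316/327 (normal good)


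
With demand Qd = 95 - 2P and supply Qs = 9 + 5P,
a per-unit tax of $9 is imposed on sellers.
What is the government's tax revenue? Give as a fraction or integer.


With tax on sellers, new supply: Qs' = 9 + 5(P - 9)
= 5P - 36
New equilibrium quantity:
Q_new = 403/7
Tax revenue = tax * Q_new = 9 * 403/7 = 3627/7

3627/7


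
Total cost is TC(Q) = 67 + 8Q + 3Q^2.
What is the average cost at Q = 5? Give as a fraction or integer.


TC(5) = 67 + 8*5 + 3*5^2
TC(5) = 67 + 40 + 75 = 182
AC = TC/Q = 182/5 = 182/5

182/5


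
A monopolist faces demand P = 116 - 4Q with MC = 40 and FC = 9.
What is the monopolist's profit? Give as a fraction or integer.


MR = MC: 116 - 8Q = 40
Q* = 19/2
P* = 116 - 4*19/2 = 78
Profit = (P* - MC)*Q* - FC
= (78 - 40)*19/2 - 9
= 38*19/2 - 9
= 361 - 9 = 352

352


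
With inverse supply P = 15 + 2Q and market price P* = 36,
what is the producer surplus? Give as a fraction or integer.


Minimum supply price (at Q=0): P_min = 15
Quantity supplied at P* = 36:
Q* = (36 - 15)/2 = 21/2
PS = (1/2) * Q* * (P* - P_min)
PS = (1/2) * 21/2 * (36 - 15)
PS = (1/2) * 21/2 * 21 = 441/4

441/4


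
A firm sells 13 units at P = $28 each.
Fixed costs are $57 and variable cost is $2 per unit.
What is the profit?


Total Revenue = P * Q = 28 * 13 = $364
Total Cost = FC + VC*Q = 57 + 2*13 = $83
Profit = TR - TC = 364 - 83 = $281

$281


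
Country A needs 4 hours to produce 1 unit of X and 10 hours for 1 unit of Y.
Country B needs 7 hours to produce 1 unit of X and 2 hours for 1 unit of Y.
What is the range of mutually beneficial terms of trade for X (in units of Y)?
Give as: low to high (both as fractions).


Opportunity cost of X for Country A = hours_X / hours_Y = 4/10 = 2/5 units of Y
Opportunity cost of X for Country B = hours_X / hours_Y = 7/2 = 7/2 units of Y
Terms of trade must be between the two opportunity costs.
Range: 2/5 to 7/2

2/5 to 7/2


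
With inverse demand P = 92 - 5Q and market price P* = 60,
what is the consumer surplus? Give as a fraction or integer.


Maximum willingness to pay (at Q=0): P_max = 92
Quantity demanded at P* = 60:
Q* = (92 - 60)/5 = 32/5
CS = (1/2) * Q* * (P_max - P*)
CS = (1/2) * 32/5 * (92 - 60)
CS = (1/2) * 32/5 * 32 = 512/5

512/5


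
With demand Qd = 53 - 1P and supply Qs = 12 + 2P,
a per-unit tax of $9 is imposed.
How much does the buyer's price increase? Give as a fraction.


With a per-unit tax, the buyer's price increase depends on relative slopes.
Supply slope: d = 2, Demand slope: b = 1
Buyer's price increase = d * tax / (b + d)
= 2 * 9 / (1 + 2)
= 18 / 3 = 6

6
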